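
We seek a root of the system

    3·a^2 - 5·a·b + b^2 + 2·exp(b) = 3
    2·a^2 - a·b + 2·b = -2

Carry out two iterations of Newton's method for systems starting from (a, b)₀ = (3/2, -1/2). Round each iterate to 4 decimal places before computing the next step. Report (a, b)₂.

(0.1943, -1.0649)

At (3/2, -1/2): F = (8.963061, 6.2500).
Jacobian J = [[6·a - 5·b, -5·a + 2·b + 2·exp(b)], [4·a - b, -a + 2]].
At the point, J = [[11.5000, -7.286939], [6.5000, 0.5000]] (det J = 53.115101).
Solving J·Δ = −F gives Δ = (-0.9418, -0.2563).
Then the next iterate is (a, b)₁ = (0.5582, -0.7563).
Round to (0.5582, -0.7563) and repeat: F = (1.556385, 1.532741), J = [[7.1307, -3.364800], [2.9891, 1.4418]].
Δ = (-0.3639, -0.3086), so (a, b)₂ = (0.1943, -1.0649).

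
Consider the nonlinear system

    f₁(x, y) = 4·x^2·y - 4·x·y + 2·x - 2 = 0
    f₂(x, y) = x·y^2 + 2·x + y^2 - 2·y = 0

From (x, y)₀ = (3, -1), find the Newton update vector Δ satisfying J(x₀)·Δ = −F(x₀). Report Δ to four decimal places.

At (3, -1): F = (-20.0000, 12.0000).
Jacobian J = [[8·x·y - 4·y + 2, 4·x^2 - 4·x], [y^2 + 2, 2·x·y + 2·y - 2]].
At the point, J = [[-18.0000, 24.0000], [3.0000, -10.0000]] (det J = 108.0000).
Solving J·Δ = −F gives Δ = (0.8148, 1.4444).

(0.8148, 1.4444)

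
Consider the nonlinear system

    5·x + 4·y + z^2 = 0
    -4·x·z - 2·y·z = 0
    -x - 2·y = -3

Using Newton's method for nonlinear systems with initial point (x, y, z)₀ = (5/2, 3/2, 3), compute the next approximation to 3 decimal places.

(9.400, -3.200, -4.200)

At (5/2, 3/2, 3): F = (27.500, -39.000, -2.500).
Jacobian J = [[5, 4, 2·z], [-4·z, -2·z, -4·x - 2·y], [-1, -2, 0]].
At the point, J = [[5.000, 4.000, 6.000], [-12.000, -6.000, -13.000], [-1.000, -2.000, 0.000]] (det J = 30.000).
Solving J·Δ = −F gives Δ = (6.900, -4.700, -7.200).
Then the next iterate is (x, y, z)₁ = (9.400, -3.200, -4.200).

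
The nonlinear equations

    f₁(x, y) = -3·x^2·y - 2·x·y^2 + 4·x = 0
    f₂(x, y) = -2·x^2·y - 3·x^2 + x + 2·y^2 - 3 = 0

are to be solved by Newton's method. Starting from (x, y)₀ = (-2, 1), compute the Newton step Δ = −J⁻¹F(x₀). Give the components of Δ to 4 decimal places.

(1.0000, -0.5000)

At (-2, 1): F = (-16.0000, -23.0000).
Jacobian J = [[-6·x·y - 2·y^2 + 4, -3·x^2 - 4·x·y], [-4·x·y - 6·x + 1, -2·x^2 + 4·y]].
At the point, J = [[14.0000, -4.0000], [21.0000, -4.0000]] (det J = 28.0000).
Solving J·Δ = −F gives Δ = (1.0000, -0.5000).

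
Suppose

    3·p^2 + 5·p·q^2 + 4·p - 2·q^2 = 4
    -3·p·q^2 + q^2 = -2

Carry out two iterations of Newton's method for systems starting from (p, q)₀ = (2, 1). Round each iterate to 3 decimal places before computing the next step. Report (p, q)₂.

(0.388, 1.651)

At (2, 1): F = (24.000, -3.000).
Jacobian J = [[6·p + 5·q^2 + 4, 10·p·q - 4·q], [-3·q^2, -6·p·q + 2·q]].
At the point, J = [[21.000, 16.000], [-3.000, -10.000]] (det J = -162.000).
Solving J·Δ = −F gives Δ = (-1.185, 0.056).
Then the next iterate is (p, q)₁ = (0.815, 1.056).
Round to (0.815, 1.056) and repeat: F = (3.56658, 0.38863), J = [[14.46568, 4.38240], [-3.34541, -3.05184]].
Δ = (-0.427, 0.595), so (p, q)₂ = (0.388, 1.651).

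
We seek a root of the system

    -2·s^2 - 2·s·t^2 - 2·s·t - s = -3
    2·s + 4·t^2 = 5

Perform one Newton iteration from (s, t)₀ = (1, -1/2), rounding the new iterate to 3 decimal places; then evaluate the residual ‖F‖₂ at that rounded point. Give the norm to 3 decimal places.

0.912

At (1, -1/2): F = (0.500, -2.000).
Jacobian J = [[-4·s - 2·t^2 - 2·t - 1, -4·s·t - 2·s], [2, 8·t]].
At the point, J = [[-4.500, 0.000], [2.000, -4.000]] (det J = 18.000).
Solving J·Δ = −F gives Δ = (0.111, -0.444).
Then the next iterate is (s, t)₁ = (1.111, -0.944).
Re-evaluating at (1.111, -0.944): F = (-0.46218, 0.78654), so ‖F‖₂ = 0.912.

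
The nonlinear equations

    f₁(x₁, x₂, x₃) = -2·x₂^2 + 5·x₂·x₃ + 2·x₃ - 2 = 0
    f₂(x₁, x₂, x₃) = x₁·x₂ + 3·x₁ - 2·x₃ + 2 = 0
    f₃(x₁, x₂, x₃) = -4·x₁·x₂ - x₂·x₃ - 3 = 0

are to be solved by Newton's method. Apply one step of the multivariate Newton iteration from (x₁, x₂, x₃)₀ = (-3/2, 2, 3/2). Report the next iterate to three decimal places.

(0.628, 4.195, 0.925)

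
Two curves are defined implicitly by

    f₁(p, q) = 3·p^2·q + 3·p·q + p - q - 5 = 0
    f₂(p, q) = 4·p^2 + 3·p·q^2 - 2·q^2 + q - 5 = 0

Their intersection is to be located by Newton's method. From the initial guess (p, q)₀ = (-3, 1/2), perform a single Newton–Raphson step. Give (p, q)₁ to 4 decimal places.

(-1.9272, 0.8808)

At (-3, 1/2): F = (0.5000, 28.7500).
Jacobian J = [[6·p·q + 3·q + 1, 3·p^2 + 3·p - 1], [8·p + 3·q^2, 6·p·q - 4·q + 1]].
At the point, J = [[-6.5000, 17.0000], [-23.2500, -10.0000]] (det J = 460.2500).
Solving J·Δ = −F gives Δ = (1.0728, 0.3808).
Then the next iterate is (p, q)₁ = (-1.9272, 0.8808).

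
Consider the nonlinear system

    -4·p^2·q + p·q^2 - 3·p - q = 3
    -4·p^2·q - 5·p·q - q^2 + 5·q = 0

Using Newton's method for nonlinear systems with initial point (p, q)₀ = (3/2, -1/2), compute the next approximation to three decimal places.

(0.155, -1.065)

At (3/2, -1/2): F = (-2.125, 5.500).
Jacobian J = [[-8·p·q + q^2 - 3, -4·p^2 + 2·p·q - 1], [-8·p·q - 5·q, -4·p^2 - 5·p - 2·q + 5]].
At the point, J = [[3.250, -11.500], [8.500, -10.500]] (det J = 63.625).
Solving J·Δ = −F gives Δ = (-1.345, -0.565).
Then the next iterate is (p, q)₁ = (0.155, -1.065).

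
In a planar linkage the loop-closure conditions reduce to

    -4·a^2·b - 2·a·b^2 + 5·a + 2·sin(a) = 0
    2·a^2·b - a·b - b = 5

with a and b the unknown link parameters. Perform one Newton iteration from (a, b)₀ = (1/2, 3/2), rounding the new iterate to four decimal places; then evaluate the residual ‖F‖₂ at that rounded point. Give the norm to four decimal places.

54.2709

At (1/2, 3/2): F = (-0.291149, -6.5000).
Jacobian J = [[-8·a·b - 2·b^2 + 2·cos(a) + 5, -4·a^2 - 4·a·b], [4·a·b - b, 2·a^2 - a - 1]].
At the point, J = [[-3.744835, -4.0000], [1.5000, -1.0000]] (det J = 9.744835).
Solving J·Δ = −F gives Δ = (2.6382, -2.5427).
Then the next iterate is (a, b)₁ = (3.1382, -1.0427).
Re-evaluating at (3.1382, -1.0427): F = (49.949224, -21.222742), so ‖F‖₂ = 54.2709.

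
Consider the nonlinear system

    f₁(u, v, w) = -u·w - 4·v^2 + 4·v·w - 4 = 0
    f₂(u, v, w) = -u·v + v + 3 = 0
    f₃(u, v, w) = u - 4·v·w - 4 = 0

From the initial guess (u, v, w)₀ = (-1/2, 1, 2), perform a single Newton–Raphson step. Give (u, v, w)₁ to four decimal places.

(1.5273, -0.6485, 2.6788)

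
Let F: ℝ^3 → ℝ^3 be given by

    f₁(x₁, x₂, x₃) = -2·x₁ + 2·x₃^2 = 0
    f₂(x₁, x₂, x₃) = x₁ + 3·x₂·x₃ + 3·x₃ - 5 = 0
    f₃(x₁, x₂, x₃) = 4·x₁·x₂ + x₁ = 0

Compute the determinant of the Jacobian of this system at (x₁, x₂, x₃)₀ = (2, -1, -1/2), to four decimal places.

-7.0000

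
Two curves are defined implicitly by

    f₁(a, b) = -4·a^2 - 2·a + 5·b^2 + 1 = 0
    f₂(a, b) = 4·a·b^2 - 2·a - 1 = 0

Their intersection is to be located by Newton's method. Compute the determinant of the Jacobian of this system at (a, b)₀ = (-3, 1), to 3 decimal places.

-548.000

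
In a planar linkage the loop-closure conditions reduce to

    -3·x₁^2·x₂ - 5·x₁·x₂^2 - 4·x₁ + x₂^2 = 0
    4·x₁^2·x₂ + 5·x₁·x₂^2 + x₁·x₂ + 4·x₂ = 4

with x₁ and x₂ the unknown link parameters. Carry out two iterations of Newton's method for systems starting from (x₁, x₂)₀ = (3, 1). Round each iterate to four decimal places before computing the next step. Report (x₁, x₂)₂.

At (3, 1): F = (-53.0000, 54.0000).
Jacobian J = [[-6·x₁·x₂ - 5·x₂^2 - 4, -3·x₁^2 - 10·x₁·x₂ + 2·x₂], [8·x₁·x₂ + 5·x₂^2 + x₂, 4·x₁^2 + 10·x₁·x₂ + x₁ + 4]].
At the point, J = [[-27.0000, -55.0000], [30.0000, 73.0000]] (det J = -321.0000).
Solving J·Δ = −F gives Δ = (-2.8006, 0.4112).
Then the next iterate is (x₁, x₂)₁ = (0.1994, 1.4112).
Round to (0.1994, 1.4112) and repeat: F = (-0.959955, 4.136144), J = [[-15.645787, -0.110814], [13.619773, 7.172374]].
Δ = (-0.0581, -0.4664), so (x₁, x₂)₂ = (0.1413, 0.9448).

(0.1413, 0.9448)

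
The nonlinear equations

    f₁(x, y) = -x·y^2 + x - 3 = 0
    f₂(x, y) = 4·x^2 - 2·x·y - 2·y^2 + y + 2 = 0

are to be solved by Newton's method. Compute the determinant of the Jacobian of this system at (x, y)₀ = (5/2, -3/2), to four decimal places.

-175.0000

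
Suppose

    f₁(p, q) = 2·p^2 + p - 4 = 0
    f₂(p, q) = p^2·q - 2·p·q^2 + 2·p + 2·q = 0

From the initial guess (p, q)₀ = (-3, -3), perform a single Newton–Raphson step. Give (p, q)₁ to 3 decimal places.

(-2.000, -2.320)

At (-3, -3): F = (11.000, 15.000).
Jacobian J = [[4·p + 1, 0], [2·p·q - 2·q^2 + 2, p^2 - 4·p·q + 2]].
At the point, J = [[-11.000, 0.000], [2.000, -25.000]] (det J = 275.000).
Solving J·Δ = −F gives Δ = (1.000, 0.680).
Then the next iterate is (p, q)₁ = (-2.000, -2.320).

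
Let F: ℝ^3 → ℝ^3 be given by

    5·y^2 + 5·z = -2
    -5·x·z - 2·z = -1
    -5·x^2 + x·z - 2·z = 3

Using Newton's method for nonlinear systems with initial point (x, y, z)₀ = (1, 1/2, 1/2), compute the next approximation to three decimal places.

(0.109, -0.611, 0.461)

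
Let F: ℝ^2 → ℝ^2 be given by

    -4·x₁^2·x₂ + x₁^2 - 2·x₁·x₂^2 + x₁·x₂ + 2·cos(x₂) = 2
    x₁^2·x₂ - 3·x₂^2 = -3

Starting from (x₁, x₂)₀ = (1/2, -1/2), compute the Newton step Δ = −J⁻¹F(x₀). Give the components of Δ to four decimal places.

At (1/2, -1/2): F = (0.005165, 2.1250).
Jacobian J = [[-8·x₁·x₂ + 2·x₁ - 2·x₂^2 + x₂, -4·x₁^2 - 4·x₁·x₂ + x₁ - 2·sin(x₂)], [2·x₁·x₂, x₁^2 - 6·x₂]].
At the point, J = [[2.0000, 1.458851], [-0.5000, 3.2500]] (det J = 7.229426).
Solving J·Δ = −F gives Δ = (0.4265, -0.5882).

(0.4265, -0.5882)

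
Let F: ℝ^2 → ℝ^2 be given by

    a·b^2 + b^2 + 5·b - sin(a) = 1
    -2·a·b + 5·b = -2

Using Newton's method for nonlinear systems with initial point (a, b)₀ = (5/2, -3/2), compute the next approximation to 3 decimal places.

(1.833, -2.092)

At (5/2, -3/2): F = (-1.22347, 2.000).
Jacobian J = [[b^2 - cos(a), 2·a·b + 2·b + 5], [-2·b, -2·a + 5]].
At the point, J = [[3.05114, -5.500], [3.000, 0.000]] (det J = 16.500).
Solving J·Δ = −F gives Δ = (-0.667, -0.592).
Then the next iterate is (a, b)₁ = (1.833, -2.092).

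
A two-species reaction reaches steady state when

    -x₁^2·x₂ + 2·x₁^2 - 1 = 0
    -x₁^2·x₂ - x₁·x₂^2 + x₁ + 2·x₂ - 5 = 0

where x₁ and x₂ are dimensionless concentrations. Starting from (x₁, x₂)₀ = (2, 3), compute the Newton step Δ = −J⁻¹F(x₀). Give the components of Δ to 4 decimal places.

(-1.5833, 0.3333)

At (2, 3): F = (-5.0000, -27.0000).
Jacobian J = [[-2·x₁·x₂ + 4·x₁, -x₁^2], [-2·x₁·x₂ - x₂^2 + 1, -x₁^2 - 2·x₁·x₂ + 2]].
At the point, J = [[-4.0000, -4.0000], [-20.0000, -14.0000]] (det J = -24.0000).
Solving J·Δ = −F gives Δ = (-1.5833, 0.3333).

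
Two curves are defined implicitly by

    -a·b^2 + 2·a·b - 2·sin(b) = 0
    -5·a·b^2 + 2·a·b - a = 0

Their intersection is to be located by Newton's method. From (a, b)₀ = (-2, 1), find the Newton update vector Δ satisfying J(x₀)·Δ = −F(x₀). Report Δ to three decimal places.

(4.306, 0.576)

At (-2, 1): F = (-3.68294, 8.000).
Jacobian J = [[-b^2 + 2·b, -2·a·b + 2·a - 2·cos(b)], [-5·b^2 + 2·b - 1, -10·a·b + 2·a]].
At the point, J = [[1.000, -1.08060], [-4.000, 16.000]] (det J = 11.67758).
Solving J·Δ = −F gives Δ = (4.306, 0.576).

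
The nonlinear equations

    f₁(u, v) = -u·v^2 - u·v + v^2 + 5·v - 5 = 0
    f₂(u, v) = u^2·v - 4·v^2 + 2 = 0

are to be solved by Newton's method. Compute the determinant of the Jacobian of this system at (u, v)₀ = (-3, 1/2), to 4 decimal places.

32.2500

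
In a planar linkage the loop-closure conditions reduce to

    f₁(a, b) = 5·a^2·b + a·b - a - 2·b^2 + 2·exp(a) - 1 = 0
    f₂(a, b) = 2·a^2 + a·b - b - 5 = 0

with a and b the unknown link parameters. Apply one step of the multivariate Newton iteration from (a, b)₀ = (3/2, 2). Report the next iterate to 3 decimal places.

(2.033, -7.531)

At (3/2, 2): F = (23.96338, 0.500).
Jacobian J = [[10·a·b + b + 2·exp(a) - 1, 5·a^2 + a - 4·b], [4·a + b, a - 1]].
At the point, J = [[39.96338, 4.750], [8.000, 0.500]] (det J = -18.01831).
Solving J·Δ = −F gives Δ = (0.533, -9.531).
Then the next iterate is (a, b)₁ = (2.033, -7.531).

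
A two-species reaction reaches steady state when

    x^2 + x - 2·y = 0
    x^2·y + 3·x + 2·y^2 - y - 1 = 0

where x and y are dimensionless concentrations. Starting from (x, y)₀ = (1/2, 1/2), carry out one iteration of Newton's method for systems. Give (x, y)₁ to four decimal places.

(0.4013, 0.2763)

At (1/2, 1/2): F = (-0.2500, 0.6250).
Jacobian J = [[2·x + 1, -2], [2·x·y + 3, x^2 + 4·y - 1]].
At the point, J = [[2.0000, -2.0000], [3.5000, 1.2500]] (det J = 9.5000).
Solving J·Δ = −F gives Δ = (-0.0987, -0.2237).
Then the next iterate is (x, y)₁ = (0.4013, 0.2763).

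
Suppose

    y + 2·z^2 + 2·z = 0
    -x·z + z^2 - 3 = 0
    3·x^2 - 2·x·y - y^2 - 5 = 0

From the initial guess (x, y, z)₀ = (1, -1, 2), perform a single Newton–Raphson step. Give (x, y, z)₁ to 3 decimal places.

(1.125, -16.167, 2.417)

At (1, -1, 2): F = (11.000, -1.000, -1.000).
Jacobian J = [[0, 1, 4·z + 2], [-z, 0, -x + 2·z], [6·x - 2·y, -2·x - 2·y, 0]].
At the point, J = [[0.000, 1.000, 10.000], [-2.000, 0.000, 3.000], [8.000, 0.000, 0.000]] (det J = 24.000).
Solving J·Δ = −F gives Δ = (0.125, -15.167, 0.417).
Then the next iterate is (x, y, z)₁ = (1.125, -16.167, 2.417).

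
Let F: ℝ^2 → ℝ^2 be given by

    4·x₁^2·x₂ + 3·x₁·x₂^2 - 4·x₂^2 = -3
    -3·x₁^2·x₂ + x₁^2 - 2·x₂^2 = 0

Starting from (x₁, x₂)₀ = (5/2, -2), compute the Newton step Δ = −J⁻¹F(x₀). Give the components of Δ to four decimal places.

At (5/2, -2): F = (-33.0000, 35.7500).
Jacobian J = [[8·x₁·x₂ + 3·x₂^2, 4·x₁^2 + 6·x₁·x₂ - 8·x₂], [-6·x₁·x₂ + 2·x₁, -3·x₁^2 - 4·x₂]].
At the point, J = [[-28.0000, 11.0000], [35.0000, -10.7500]] (det J = -84.0000).
Solving J·Δ = −F gives Δ = (-0.4583, 1.8333).

(-0.4583, 1.8333)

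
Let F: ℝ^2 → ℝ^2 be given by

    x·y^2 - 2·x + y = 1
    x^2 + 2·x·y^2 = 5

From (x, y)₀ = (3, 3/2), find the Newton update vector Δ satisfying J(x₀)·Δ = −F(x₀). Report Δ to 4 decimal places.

(-1.5174, -0.0871)

At (3, 3/2): F = (1.2500, 17.5000).
Jacobian J = [[y^2 - 2, 2·x·y + 1], [2·x + 2·y^2, 4·x·y]].
At the point, J = [[0.2500, 10.0000], [10.5000, 18.0000]] (det J = -100.5000).
Solving J·Δ = −F gives Δ = (-1.5174, -0.0871).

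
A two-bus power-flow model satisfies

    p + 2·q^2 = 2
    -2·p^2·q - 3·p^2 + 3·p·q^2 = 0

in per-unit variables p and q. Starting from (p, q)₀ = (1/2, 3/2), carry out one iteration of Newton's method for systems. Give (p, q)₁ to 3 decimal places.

(2.000, 0.750)

At (1/2, 3/2): F = (3.000, 1.875).
Jacobian J = [[1, 4·q], [-4·p·q - 6·p + 3·q^2, -2·p^2 + 6·p·q]].
At the point, J = [[1.000, 6.000], [0.750, 4.000]] (det J = -0.500).
Solving J·Δ = −F gives Δ = (1.500, -0.750).
Then the next iterate is (p, q)₁ = (2.000, 0.750).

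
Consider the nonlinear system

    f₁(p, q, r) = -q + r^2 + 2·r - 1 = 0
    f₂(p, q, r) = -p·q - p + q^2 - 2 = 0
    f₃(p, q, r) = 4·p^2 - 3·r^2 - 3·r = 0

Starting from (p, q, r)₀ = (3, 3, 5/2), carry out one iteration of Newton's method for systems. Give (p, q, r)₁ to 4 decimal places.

At (3, 3, 5/2): F = (7.2500, -5.0000, 9.7500).
Jacobian J = [[0, -1, 2·r + 2], [-q - 1, -p + 2·q, 0], [8·p, 0, -6·r - 3]].
At the point, J = [[0.0000, -1.0000, 7.0000], [-4.0000, 3.0000, 0.0000], [24.0000, 0.0000, -18.0000]] (det J = -432.0000).
Solving J·Δ = −F gives Δ = (-1.1719, 0.1042, -1.0208).
Then the next iterate is (p, q, r)₁ = (1.8281, 3.1042, 1.4792).

(1.8281, 3.1042, 1.4792)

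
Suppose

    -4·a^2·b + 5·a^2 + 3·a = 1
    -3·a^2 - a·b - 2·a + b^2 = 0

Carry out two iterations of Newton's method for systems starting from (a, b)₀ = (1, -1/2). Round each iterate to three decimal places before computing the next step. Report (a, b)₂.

At (1, -1/2): F = (9.000, -4.250).
Jacobian J = [[-8·a·b + 10·a + 3, -4·a^2], [-6·a - b - 2, -a + 2·b]].
At the point, J = [[17.000, -4.000], [-7.500, -2.000]] (det J = -64.000).
Solving J·Δ = −F gives Δ = (-0.547, -0.074).
Then the next iterate is (a, b)₁ = (0.453, -0.574).
Round to (0.453, -0.574) and repeat: F = (1.85620, -0.93213), J = [[9.61018, -0.82084], [-4.144, -1.601]].
Δ = (-0.199, -0.067), so (a, b)₂ = (0.254, -0.641).

(0.254, -0.641)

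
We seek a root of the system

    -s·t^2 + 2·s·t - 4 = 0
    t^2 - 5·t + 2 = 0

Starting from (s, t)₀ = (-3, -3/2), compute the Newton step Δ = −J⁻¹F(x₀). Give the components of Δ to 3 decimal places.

At (-3, -3/2): F = (11.750, 11.750).
Jacobian J = [[-t^2 + 2·t, -2·s·t + 2·s], [0, 2·t - 5]].
At the point, J = [[-5.250, -15.000], [0.000, -8.000]] (det J = 42.000).
Solving J·Δ = −F gives Δ = (-1.958, 1.469).

(-1.958, 1.469)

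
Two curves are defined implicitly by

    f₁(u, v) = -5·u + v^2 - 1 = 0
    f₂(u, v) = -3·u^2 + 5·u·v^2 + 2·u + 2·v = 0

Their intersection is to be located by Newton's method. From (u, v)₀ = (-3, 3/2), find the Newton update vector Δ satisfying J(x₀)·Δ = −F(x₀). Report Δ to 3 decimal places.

At (-3, 3/2): F = (16.250, -63.750).
Jacobian J = [[-5, 2·v], [-6·u + 5·v^2 + 2, 10·u·v + 2]].
At the point, J = [[-5.000, 3.000], [31.250, -43.000]] (det J = 121.250).
Solving J·Δ = −F gives Δ = (4.186, 1.559).

(4.186, 1.559)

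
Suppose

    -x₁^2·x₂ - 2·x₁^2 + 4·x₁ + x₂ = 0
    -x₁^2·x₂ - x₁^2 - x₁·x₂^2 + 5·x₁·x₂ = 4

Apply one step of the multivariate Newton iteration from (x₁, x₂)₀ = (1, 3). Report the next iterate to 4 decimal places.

At (1, 3): F = (2.0000, -2.0000).
Jacobian J = [[-2·x₁·x₂ - 4·x₁ + 4, -x₁^2 + 1], [-2·x₁·x₂ - 2·x₁ - x₂^2 + 5·x₂, -x₁^2 - 2·x₁·x₂ + 5·x₁]].
At the point, J = [[-6.0000, 0.0000], [-2.0000, -2.0000]] (det J = 12.0000).
Solving J·Δ = −F gives Δ = (0.3333, -1.3333).
Then the next iterate is (x₁, x₂)₁ = (1.3333, 1.6667).

(1.3333, 1.6667)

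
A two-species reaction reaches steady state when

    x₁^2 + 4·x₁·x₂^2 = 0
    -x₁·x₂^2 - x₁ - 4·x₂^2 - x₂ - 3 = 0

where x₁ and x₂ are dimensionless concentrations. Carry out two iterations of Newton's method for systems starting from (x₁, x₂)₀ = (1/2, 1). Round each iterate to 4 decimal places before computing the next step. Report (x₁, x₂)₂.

At (1/2, 1): F = (2.2500, -9.0000).
Jacobian J = [[2·x₁ + 4·x₂^2, 8·x₁·x₂], [-x₂^2 - 1, -2·x₁·x₂ - 8·x₂ - 1]].
At the point, J = [[5.0000, 4.0000], [-2.0000, -10.0000]] (det J = -42.0000).
Solving J·Δ = −F gives Δ = (0.3214, -0.9643).
Then the next iterate is (x₁, x₂)₁ = (0.8214, 0.0357).
Round to (0.8214, 0.0357) and repeat: F = (0.678885, -3.863245), J = [[1.647898, 0.234592], [-1.001274, -1.344248]].
Δ = (-0.0032, -2.8715), so (x₁, x₂)₂ = (0.8182, -2.8358).

(0.8182, -2.8358)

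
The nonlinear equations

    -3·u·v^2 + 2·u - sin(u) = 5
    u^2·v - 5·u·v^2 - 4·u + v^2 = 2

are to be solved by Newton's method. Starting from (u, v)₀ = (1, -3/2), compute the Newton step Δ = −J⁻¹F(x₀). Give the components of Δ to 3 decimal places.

(-0.113, 1.110)

At (1, -3/2): F = (-10.59147, -16.500).
Jacobian J = [[-3·v^2 - cos(u) + 2, -6·u·v], [2·u·v - 5·v^2 - 4, u^2 - 10·u·v + 2·v]].
At the point, J = [[-5.29030, 9.000], [-18.250, 13.000]] (det J = 95.47607).
Solving J·Δ = −F gives Δ = (-0.113, 1.110).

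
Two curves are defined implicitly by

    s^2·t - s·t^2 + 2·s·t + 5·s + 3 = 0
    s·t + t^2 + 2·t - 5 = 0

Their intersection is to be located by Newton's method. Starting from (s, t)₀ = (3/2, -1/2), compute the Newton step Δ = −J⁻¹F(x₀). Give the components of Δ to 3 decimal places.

At (3/2, -1/2): F = (7.500, -6.500).
Jacobian J = [[2·s·t - t^2 + 2·t + 5, s^2 - 2·s·t + 2·s], [t, s + 2·t + 2]].
At the point, J = [[2.250, 6.750], [-0.500, 2.500]] (det J = 9.000).
Solving J·Δ = −F gives Δ = (-6.958, 1.208).

(-6.958, 1.208)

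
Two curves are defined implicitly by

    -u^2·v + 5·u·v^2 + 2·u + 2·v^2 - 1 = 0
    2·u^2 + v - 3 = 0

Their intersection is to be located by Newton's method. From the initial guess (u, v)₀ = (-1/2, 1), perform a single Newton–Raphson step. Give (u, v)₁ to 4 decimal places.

At (-1/2, 1): F = (-2.7500, -1.5000).
Jacobian J = [[-2·u·v + 5·v^2 + 2, -u^2 + 10·u·v + 4·v], [4·u, 1]].
At the point, J = [[8.0000, -1.2500], [-2.0000, 1.0000]] (det J = 5.5000).
Solving J·Δ = −F gives Δ = (0.8409, 3.1818).
Then the next iterate is (u, v)₁ = (0.3409, 4.1818).

(0.3409, 4.1818)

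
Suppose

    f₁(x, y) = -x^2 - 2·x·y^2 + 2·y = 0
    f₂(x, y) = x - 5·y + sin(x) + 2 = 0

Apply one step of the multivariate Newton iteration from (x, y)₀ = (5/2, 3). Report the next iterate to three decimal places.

(2.923, 1.037)

At (5/2, 3): F = (-45.250, -9.90153).
Jacobian J = [[-2·x - 2·y^2, -4·x·y + 2], [cos(x) + 1, -5]].
At the point, J = [[-23.000, -28.000], [0.19886, -5.000]] (det J = 120.56798).
Solving J·Δ = −F gives Δ = (0.423, -1.963).
Then the next iterate is (x, y)₁ = (2.923, 1.037).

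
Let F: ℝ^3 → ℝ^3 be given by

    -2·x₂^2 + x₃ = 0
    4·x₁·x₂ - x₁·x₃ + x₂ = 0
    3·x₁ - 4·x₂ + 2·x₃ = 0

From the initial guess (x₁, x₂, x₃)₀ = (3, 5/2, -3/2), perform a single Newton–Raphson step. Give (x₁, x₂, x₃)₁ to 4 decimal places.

(1.6043, 1.2617, 0.1170)

At (3, 5/2, -3/2): F = (-14.0000, 37.0000, -4.0000).
Jacobian J = [[0, -4·x₂, 1], [4·x₂ - x₃, 4·x₁ + 1, -x₁], [3, -4, 2]].
At the point, J = [[0.0000, -10.0000, 1.0000], [11.5000, 13.0000, -3.0000], [3.0000, -4.0000, 2.0000]] (det J = 235.0000).
Solving J·Δ = −F gives Δ = (-1.3957, -1.2383, 1.6170).
Then the next iterate is (x₁, x₂, x₃)₁ = (1.6043, 1.2617, 0.1170).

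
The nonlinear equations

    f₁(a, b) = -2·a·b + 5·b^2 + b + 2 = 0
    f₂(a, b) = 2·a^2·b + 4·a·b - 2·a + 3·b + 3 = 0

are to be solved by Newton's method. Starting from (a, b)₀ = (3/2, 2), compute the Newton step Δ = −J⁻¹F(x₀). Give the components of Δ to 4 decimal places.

(-0.6429, -1.1429)

At (3/2, 2): F = (18.0000, 27.0000).
Jacobian J = [[-2·b, -2·a + 10·b + 1], [4·a·b + 4·b - 2, 2·a^2 + 4·a + 3]].
At the point, J = [[-4.0000, 18.0000], [18.0000, 13.5000]] (det J = -378.0000).
Solving J·Δ = −F gives Δ = (-0.6429, -1.1429).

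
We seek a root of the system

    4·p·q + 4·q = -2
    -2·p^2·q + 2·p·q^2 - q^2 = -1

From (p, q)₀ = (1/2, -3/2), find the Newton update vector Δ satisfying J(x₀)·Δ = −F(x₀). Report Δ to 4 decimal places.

(-0.1667, 1.0000)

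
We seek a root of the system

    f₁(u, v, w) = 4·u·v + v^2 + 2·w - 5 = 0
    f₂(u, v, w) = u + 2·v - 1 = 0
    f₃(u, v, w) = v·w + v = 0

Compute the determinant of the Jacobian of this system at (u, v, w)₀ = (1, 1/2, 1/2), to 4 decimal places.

2.5000

J = [[4·v, 4·u + 2·v, 2], [1, 2, 0], [0, w + 1, v]].
At the point, J = [[2.0000, 5.0000, 2.0000], [1.0000, 2.0000, 0.0000], [0.0000, 1.5000, 0.5000]].
det J = 2.5000.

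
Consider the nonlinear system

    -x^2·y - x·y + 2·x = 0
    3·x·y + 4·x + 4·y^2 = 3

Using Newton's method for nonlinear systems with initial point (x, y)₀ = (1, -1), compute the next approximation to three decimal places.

At (1, -1): F = (4.000, 2.000).
Jacobian J = [[-2·x·y - y + 2, -x^2 - x], [3·y + 4, 3·x + 8·y]].
At the point, J = [[5.000, -2.000], [1.000, -5.000]] (det J = -23.000).
Solving J·Δ = −F gives Δ = (-0.696, 0.261).
Then the next iterate is (x, y)₁ = (0.304, -0.739).

(0.304, -0.739)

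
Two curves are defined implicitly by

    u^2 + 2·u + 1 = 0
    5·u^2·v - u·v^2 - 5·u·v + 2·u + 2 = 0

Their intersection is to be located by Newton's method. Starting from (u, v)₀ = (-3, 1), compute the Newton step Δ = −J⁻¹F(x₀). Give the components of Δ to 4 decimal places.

(1.0000, -0.3788)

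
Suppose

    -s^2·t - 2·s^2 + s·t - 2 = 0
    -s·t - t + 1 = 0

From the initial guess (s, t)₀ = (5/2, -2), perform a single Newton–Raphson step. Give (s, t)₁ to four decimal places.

(-1.2586, -1.8621)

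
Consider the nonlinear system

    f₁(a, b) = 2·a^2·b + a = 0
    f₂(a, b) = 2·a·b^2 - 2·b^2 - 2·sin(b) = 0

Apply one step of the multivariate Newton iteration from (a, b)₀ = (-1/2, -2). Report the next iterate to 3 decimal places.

(-0.265, -1.353)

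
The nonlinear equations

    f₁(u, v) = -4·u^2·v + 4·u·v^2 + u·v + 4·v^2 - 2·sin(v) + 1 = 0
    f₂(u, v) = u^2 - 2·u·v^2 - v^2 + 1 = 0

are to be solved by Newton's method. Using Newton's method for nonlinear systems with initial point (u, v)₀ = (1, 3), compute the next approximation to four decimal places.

At (1, 3): F = (63.717760, -25.0000).
Jacobian J = [[-8·u·v + 4·v^2 + v, -4·u^2 + 8·u·v + u + 8·v - 2·cos(v)], [2·u - 2·v^2, -4·u·v - 2·v]].
At the point, J = [[15.0000, 46.979985], [-16.0000, -18.0000]] (det J = 481.679760).
Solving J·Δ = −F gives Δ = (-0.0573, -1.3380).
Then the next iterate is (u, v)₁ = (0.9427, 1.6620).

(0.9427, 1.6620)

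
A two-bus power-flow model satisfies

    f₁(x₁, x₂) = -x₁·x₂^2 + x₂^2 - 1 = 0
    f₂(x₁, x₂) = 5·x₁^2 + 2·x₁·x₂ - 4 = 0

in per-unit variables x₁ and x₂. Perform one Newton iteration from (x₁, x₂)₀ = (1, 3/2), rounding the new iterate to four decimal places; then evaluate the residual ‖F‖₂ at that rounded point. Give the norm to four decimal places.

1.5488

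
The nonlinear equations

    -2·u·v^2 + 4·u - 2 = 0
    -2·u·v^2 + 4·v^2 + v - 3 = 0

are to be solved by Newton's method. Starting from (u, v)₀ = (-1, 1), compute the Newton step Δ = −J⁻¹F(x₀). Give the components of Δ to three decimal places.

(2.000, 0.000)

At (-1, 1): F = (-4.000, 4.000).
Jacobian J = [[-2·v^2 + 4, -4·u·v], [-2·v^2, -4·u·v + 8·v + 1]].
At the point, J = [[2.000, 4.000], [-2.000, 13.000]] (det J = 34.000).
Solving J·Δ = −F gives Δ = (2.000, 0.000).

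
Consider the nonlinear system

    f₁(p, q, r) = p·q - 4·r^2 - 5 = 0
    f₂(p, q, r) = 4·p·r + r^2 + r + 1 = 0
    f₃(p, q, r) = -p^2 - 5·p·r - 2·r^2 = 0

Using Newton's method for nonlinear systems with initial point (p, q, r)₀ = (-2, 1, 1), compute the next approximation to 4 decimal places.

(-1.4737, -1.9211, 0.4211)

At (-2, 1, 1): F = (-11.0000, -5.0000, 4.0000).
Jacobian J = [[q, p, -8·r], [4·r, 0, 4·p + 2·r + 1], [-2·p - 5·r, 0, -5·p - 4·r]].
At the point, J = [[1.0000, -2.0000, -8.0000], [4.0000, 0.0000, -5.0000], [-1.0000, 0.0000, 6.0000]] (det J = 38.0000).
Solving J·Δ = −F gives Δ = (0.5263, -2.9211, -0.5789).
Then the next iterate is (p, q, r)₁ = (-1.4737, -1.9211, 0.4211).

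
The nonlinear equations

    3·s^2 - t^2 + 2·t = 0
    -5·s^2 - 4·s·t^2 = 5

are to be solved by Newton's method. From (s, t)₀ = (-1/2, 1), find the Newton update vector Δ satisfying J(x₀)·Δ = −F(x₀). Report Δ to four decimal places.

(0.5833, 0.9167)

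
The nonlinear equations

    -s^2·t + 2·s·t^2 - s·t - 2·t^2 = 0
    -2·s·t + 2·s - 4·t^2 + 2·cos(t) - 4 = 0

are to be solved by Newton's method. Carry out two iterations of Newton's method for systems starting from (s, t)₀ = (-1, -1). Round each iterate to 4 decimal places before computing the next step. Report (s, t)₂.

At (-1, -1): F = (-4.0000, -10.919395).
Jacobian J = [[-2·s·t + 2·t^2 - t, -s^2 + 4·s·t - s - 4·t], [-2·t + 2, -2·s - 8·t - 2·sin(t)]].
At the point, J = [[1.0000, 8.0000], [4.0000, 11.682942]] (det J = -20.317058).
Solving J·Δ = −F gives Δ = (1.9995, 0.2501).
Then the next iterate is (s, t)₁ = (0.9995, -0.7499).
Round to (0.9995, -0.7499) and repeat: F = (1.498113, -1.287836), J = [[3.373650, -1.997000], [3.4998, 5.363331]].
Δ = (-0.2178, 0.3822), so (s, t)₂ = (0.7817, -0.3677).

(0.7817, -0.3677)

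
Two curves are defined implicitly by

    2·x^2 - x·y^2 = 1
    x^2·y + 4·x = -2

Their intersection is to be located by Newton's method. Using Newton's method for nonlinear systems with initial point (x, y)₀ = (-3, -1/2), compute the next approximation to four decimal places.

(-1.6975, 0.0980)

At (-3, -1/2): F = (17.7500, -14.5000).
Jacobian J = [[4·x - y^2, -2·x·y], [2·x·y + 4, x^2]].
At the point, J = [[-12.2500, -3.0000], [7.0000, 9.0000]] (det J = -89.2500).
Solving J·Δ = −F gives Δ = (1.3025, 0.5980).
Then the next iterate is (x, y)₁ = (-1.6975, 0.0980).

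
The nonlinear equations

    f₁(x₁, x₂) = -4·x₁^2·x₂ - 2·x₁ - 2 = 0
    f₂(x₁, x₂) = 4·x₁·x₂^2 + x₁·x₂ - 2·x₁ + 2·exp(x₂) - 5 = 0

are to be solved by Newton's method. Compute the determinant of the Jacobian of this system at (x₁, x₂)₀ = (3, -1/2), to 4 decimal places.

-131.8694

J = [[-8·x₁·x₂ - 2, -4·x₁^2], [4·x₂^2 + x₂ - 2, 8·x₁·x₂ + x₁ + 2·exp(x₂)]].
At the point, J = [[10.0000, -36.0000], [-1.5000, -7.786939]].
det J = -131.8694.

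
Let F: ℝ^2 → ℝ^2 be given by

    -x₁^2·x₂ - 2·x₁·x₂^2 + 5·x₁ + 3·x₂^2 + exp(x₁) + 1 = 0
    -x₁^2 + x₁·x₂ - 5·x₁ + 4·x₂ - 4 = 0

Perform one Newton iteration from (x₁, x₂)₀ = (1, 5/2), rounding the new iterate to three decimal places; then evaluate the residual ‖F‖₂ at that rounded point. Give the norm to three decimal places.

25.971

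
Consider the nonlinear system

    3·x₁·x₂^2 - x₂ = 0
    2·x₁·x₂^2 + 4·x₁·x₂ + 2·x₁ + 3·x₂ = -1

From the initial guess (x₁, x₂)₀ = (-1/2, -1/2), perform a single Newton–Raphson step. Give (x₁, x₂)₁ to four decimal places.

(-1.0000, 0.0000)

At (-1/2, -1/2): F = (0.1250, -0.7500).
Jacobian J = [[3·x₂^2, 6·x₁·x₂ - 1], [2·x₂^2 + 4·x₂ + 2, 4·x₁·x₂ + 4·x₁ + 3]].
At the point, J = [[0.7500, 0.5000], [0.5000, 2.0000]] (det J = 1.2500).
Solving J·Δ = −F gives Δ = (-0.5000, 0.5000).
Then the next iterate is (x₁, x₂)₁ = (-1.0000, 0.0000).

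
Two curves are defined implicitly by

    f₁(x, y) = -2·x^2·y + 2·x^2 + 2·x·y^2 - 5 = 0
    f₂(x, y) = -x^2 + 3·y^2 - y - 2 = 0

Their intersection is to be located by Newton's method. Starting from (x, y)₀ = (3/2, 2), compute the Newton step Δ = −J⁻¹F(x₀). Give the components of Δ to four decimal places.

At (3/2, 2): F = (2.5000, 5.7500).
Jacobian J = [[-4·x·y + 4·x + 2·y^2, -2·x^2 + 4·x·y], [-2·x, 6·y - 1]].
At the point, J = [[2.0000, 7.5000], [-3.0000, 11.0000]] (det J = 44.5000).
Solving J·Δ = −F gives Δ = (0.3511, -0.4270).

(0.3511, -0.4270)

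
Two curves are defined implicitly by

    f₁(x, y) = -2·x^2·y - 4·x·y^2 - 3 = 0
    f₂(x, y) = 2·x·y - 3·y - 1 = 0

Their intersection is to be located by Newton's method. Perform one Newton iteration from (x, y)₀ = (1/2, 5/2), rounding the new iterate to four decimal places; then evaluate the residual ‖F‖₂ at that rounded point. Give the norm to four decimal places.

At (1/2, 5/2): F = (-16.7500, -6.0000).
Jacobian J = [[-4·x·y - 4·y^2, -2·x^2 - 8·x·y], [2·y, 2·x - 3]].
At the point, J = [[-30.0000, -10.5000], [5.0000, -2.0000]] (det J = 112.5000).
Solving J·Δ = −F gives Δ = (0.2622, -2.3444).
Then the next iterate is (x, y)₁ = (0.7622, 0.1556).
Re-evaluating at (0.7622, 0.1556): F = (-3.254607, -1.229603), so ‖F‖₂ = 3.4791.

3.4791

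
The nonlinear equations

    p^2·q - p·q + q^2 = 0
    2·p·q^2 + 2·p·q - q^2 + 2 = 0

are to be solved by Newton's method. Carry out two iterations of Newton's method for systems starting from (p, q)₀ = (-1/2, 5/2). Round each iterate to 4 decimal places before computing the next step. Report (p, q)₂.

At (-1/2, 5/2): F = (8.1250, -13.0000).
Jacobian J = [[2·p·q - q, p^2 - p + 2·q], [2·q^2 + 2·q, 4·p·q + 2·p - 2·q]].
At the point, J = [[-5.0000, 5.7500], [17.5000, -11.0000]] (det J = -45.6250).
Solving J·Δ = −F gives Δ = (-0.3205, -1.6918).
Then the next iterate is (p, q)₁ = (-0.8205, 0.8082).
Round to (-0.8205, 0.8082) and repeat: F = (1.860412, -1.051324), J = [[-2.134456, 3.110120], [2.922774, -5.909912]].
Δ = (2.1920, 0.9062), so (p, q)₂ = (1.3715, 1.7144).

(1.3715, 1.7144)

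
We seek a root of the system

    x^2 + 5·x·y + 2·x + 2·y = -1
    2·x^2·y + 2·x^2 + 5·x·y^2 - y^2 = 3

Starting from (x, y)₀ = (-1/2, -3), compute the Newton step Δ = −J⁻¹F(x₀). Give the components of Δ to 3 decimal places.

At (-1/2, -3): F = (1.750, -35.500).
Jacobian J = [[2·x + 5·y + 2, 5·x + 2], [4·x·y + 4·x + 5·y^2, 2·x^2 + 10·x·y - 2·y]].
At the point, J = [[-14.000, -0.500], [49.000, 21.500]] (det J = -276.500).
Solving J·Δ = −F gives Δ = (0.072, 1.487).

(0.072, 1.487)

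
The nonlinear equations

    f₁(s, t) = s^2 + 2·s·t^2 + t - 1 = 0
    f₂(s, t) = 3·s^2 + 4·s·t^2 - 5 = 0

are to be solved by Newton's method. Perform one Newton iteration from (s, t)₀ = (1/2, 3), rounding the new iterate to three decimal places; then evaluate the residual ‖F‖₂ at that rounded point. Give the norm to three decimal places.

5.890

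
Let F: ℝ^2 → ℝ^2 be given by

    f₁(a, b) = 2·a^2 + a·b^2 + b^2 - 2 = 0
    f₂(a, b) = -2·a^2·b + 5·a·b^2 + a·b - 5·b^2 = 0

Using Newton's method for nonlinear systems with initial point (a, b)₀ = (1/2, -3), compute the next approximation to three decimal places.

(0.538, -1.621)

At (1/2, -3): F = (12.000, -22.500).
Jacobian J = [[4·a + b^2, 2·a·b + 2·b], [-4·a·b + 5·b^2 + b, -2·a^2 + 10·a·b + a - 10·b]].
At the point, J = [[11.000, -9.000], [48.000, 15.000]] (det J = 597.000).
Solving J·Δ = −F gives Δ = (0.038, 1.379).
Then the next iterate is (a, b)₁ = (0.538, -1.621).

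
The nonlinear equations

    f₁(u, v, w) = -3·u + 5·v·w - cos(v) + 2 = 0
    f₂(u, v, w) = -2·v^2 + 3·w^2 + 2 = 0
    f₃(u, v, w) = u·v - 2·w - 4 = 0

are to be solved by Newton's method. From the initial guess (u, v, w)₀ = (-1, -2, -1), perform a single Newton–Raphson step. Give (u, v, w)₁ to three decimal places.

At (-1, -2, -1): F = (15.41615, -3.000, 0.000).
Jacobian J = [[-3, 5·w + sin(v), 5·v], [0, -4·v, 6·w], [v, u, -2]].
At the point, J = [[-3.000, -5.90930, -10.000], [0.000, 8.000, -6.000], [-2.000, -1.000, -2.000]] (det J = -164.91157).
Solving J·Δ = −F gives Δ = (-2.024, 1.376, 1.335).
Then the next iterate is (u, v, w)₁ = (-3.024, -0.624, 0.335).

(-3.024, -0.624, 0.335)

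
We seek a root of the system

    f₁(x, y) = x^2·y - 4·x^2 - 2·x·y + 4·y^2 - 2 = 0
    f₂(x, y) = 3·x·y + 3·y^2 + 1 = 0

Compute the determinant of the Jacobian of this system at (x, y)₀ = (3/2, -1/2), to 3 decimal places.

-25.875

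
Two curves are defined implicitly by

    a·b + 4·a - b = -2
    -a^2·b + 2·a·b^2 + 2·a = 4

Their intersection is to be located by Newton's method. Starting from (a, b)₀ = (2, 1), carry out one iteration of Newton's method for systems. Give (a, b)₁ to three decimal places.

(-0.200, 1.000)

At (2, 1): F = (11.000, 0.000).
Jacobian J = [[b + 4, a - 1], [-2·a·b + 2·b^2 + 2, -a^2 + 4·a·b]].
At the point, J = [[5.000, 1.000], [0.000, 4.000]] (det J = 20.000).
Solving J·Δ = −F gives Δ = (-2.200, 0.000).
Then the next iterate is (a, b)₁ = (-0.200, 1.000).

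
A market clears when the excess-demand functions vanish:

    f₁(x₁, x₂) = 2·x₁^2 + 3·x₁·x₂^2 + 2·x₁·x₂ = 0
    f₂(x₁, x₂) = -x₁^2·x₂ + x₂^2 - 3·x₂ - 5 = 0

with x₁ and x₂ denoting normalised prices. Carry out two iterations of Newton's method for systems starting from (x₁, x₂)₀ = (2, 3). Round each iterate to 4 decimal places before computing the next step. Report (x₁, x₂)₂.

At (2, 3): F = (74.0000, -17.0000).
Jacobian J = [[4·x₁ + 3·x₂^2 + 2·x₂, 6·x₁·x₂ + 2·x₁], [-2·x₁·x₂, -x₁^2 + 2·x₂ - 3]].
At the point, J = [[41.0000, 40.0000], [-12.0000, -1.0000]] (det J = 439.0000).
Solving J·Δ = −F gives Δ = (-1.3804, -0.4351).
Then the next iterate is (x₁, x₂)₁ = (0.6196, 2.5649).
Round to (0.6196, 2.5649) and repeat: F = (16.174742, -7.100664), J = [[27.344336, 10.774472], [-3.178424, 1.745896]].
Δ = (-1.2776, 1.7412), so (x₁, x₂)₂ = (-0.6580, 4.3061).

(-0.6580, 4.3061)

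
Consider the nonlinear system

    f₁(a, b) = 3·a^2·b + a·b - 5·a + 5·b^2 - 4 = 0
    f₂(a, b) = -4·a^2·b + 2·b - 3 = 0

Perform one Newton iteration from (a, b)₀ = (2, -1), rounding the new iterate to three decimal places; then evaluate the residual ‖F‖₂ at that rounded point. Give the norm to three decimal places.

10.153

At (2, -1): F = (-23.000, 11.000).
Jacobian J = [[6·a·b + b - 5, 3·a^2 + a + 10·b], [-8·a·b, -4·a^2 + 2]].
At the point, J = [[-18.000, 4.000], [16.000, -14.000]] (det J = 188.000).
Solving J·Δ = −F gives Δ = (-1.479, -0.904).
Then the next iterate is (a, b)₁ = (0.521, -1.904).
Re-evaluating at (0.521, -1.904): F = (8.97863, -4.74071), so ‖F‖₂ = 10.153.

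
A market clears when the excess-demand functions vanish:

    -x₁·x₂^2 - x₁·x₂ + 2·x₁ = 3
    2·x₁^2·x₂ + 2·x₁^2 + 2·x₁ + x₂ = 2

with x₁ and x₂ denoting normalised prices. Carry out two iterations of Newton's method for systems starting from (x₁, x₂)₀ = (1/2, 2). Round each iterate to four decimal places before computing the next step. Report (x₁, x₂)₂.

At (1/2, 2): F = (-5.0000, 2.5000).
Jacobian J = [[-x₂^2 - x₂ + 2, -2·x₁·x₂ - x₁], [4·x₁·x₂ + 4·x₁ + 2, 2·x₁^2 + 1]].
At the point, J = [[-4.0000, -2.5000], [8.0000, 1.5000]] (det J = 14.0000).
Solving J·Δ = −F gives Δ = (0.0893, -2.1429).
Then the next iterate is (x₁, x₂)₁ = (0.5893, -0.1429).
Round to (0.5893, -0.1429) and repeat: F = (-1.749223, -0.369002), J = [[2.122480, -0.420878], [4.020356, 1.694549]].
Δ = (0.5898, -1.1816), so (x₁, x₂)₂ = (1.1791, -1.3245).

(1.1791, -1.3245)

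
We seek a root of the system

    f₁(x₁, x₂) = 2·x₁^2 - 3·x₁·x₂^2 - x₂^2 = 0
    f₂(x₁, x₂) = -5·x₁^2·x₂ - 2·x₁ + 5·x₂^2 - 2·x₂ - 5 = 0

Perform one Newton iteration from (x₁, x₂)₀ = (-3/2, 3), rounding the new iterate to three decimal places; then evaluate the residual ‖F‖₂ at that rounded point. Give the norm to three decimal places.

At (-3/2, 3): F = (36.000, 3.250).
Jacobian J = [[4·x₁ - 3·x₂^2, -6·x₁·x₂ - 2·x₂], [-10·x₁·x₂ - 2, -5·x₁^2 + 10·x₂ - 2]].
At the point, J = [[-33.000, 21.000], [43.000, 16.750]] (det J = -1455.750).
Solving J·Δ = −F gives Δ = (0.367, -1.137).
Then the next iterate is (x₁, x₂)₁ = (-1.133, 1.863).
Re-evaluating at (-1.133, 1.863): F = (10.89375, -1.06372), so ‖F‖₂ = 10.946.

10.946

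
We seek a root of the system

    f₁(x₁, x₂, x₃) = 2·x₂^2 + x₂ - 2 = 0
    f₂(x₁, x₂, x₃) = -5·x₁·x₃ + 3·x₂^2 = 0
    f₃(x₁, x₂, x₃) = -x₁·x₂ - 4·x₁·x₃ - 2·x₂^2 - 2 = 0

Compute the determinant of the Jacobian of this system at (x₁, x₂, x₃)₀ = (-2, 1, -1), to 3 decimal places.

J = [[0, 4·x₂ + 1, 0], [-5·x₃, 6·x₂, -5·x₁], [-x₂ - 4·x₃, -x₁ - 4·x₂, -4·x₁]].
At the point, J = [[0.000, 5.000, 0.000], [5.000, 6.000, 10.000], [3.000, -2.000, 8.000]].
det J = -50.000.

-50.000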